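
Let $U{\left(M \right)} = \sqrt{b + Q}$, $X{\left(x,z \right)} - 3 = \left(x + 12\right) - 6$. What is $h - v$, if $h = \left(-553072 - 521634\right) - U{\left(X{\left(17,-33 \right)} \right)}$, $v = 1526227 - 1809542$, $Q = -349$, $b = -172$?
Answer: $-791391 - i \sqrt{521} \approx -7.9139 \cdot 10^{5} - 22.825 i$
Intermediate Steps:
$X{\left(x,z \right)} = 9 + x$ ($X{\left(x,z \right)} = 3 + \left(\left(x + 12\right) - 6\right) = 3 + \left(\left(12 + x\right) - 6\right) = 3 + \left(6 + x\right) = 9 + x$)
$U{\left(M \right)} = i \sqrt{521}$ ($U{\left(M \right)} = \sqrt{-172 - 349} = \sqrt{-521} = i \sqrt{521}$)
$v = -283315$
$h = -1074706 - i \sqrt{521}$ ($h = \left(-553072 - 521634\right) - i \sqrt{521} = -1074706 - i \sqrt{521} \approx -1.0747 \cdot 10^{6} - 22.825 i$)
$h - v = \left(-1074706 - i \sqrt{521}\right) - -283315 = \left(-1074706 - i \sqrt{521}\right) + 283315 = -791391 - i \sqrt{521}$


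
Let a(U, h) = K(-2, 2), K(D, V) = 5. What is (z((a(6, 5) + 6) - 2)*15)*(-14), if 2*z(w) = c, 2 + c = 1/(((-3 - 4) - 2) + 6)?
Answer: 245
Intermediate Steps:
a(U, h) = 5
c = -7/3 (c = -2 + 1/(((-3 - 4) - 2) + 6) = -2 + 1/((-7 - 2) + 6) = -2 + 1/(-9 + 6) = -2 + 1/(-3) = -2 - 1/3 = -7/3 ≈ -2.3333)
z(w) = -7/6 (z(w) = (1/2)*(-7/3) = -7/6)
(z((a(6, 5) + 6) - 2)*15)*(-14) = -7/6*15*(-14) = -35/2*(-14) = 245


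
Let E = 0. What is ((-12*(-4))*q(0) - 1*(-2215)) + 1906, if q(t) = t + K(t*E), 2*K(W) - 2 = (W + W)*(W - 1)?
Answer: 4169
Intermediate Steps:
K(W) = 1 + W*(-1 + W) (K(W) = 1 + ((W + W)*(W - 1))/2 = 1 + ((2*W)*(-1 + W))/2 = 1 + (2*W*(-1 + W))/2 = 1 + W*(-1 + W))
q(t) = 1 + t (q(t) = t + (1 + (t*0)² - t*0) = t + (1 + 0² - 1*0) = t + (1 + 0 + 0) = t + 1 = 1 + t)
((-12*(-4))*q(0) - 1*(-2215)) + 1906 = ((-12*(-4))*(1 + 0) - 1*(-2215)) + 1906 = (48*1 + 2215) + 1906 = (48 + 2215) + 1906 = 2263 + 1906 = 4169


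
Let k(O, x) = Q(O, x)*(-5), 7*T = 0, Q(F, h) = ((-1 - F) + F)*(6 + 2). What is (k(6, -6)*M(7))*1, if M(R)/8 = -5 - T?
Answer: -1600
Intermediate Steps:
Q(F, h) = -8 (Q(F, h) = -1*8 = -8)
T = 0 (T = (⅐)*0 = 0)
k(O, x) = 40 (k(O, x) = -8*(-5) = 40)
M(R) = -40 (M(R) = 8*(-5 - 1*0) = 8*(-5 + 0) = 8*(-5) = -40)
(k(6, -6)*M(7))*1 = (40*(-40))*1 = -1600*1 = -1600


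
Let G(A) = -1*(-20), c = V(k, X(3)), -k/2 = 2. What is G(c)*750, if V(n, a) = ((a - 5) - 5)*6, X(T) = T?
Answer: 15000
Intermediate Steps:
k = -4 (k = -2*2 = -4)
V(n, a) = -60 + 6*a (V(n, a) = ((-5 + a) - 5)*6 = (-10 + a)*6 = -60 + 6*a)
c = -42 (c = -60 + 6*3 = -60 + 18 = -42)
G(A) = 20
G(c)*750 = 20*750 = 15000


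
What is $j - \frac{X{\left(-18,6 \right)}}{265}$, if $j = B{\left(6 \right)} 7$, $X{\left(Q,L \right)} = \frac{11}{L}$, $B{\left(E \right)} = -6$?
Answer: $- \frac{66791}{1590} \approx -42.007$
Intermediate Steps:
$j = -42$ ($j = \left(-6\right) 7 = -42$)
$j - \frac{X{\left(-18,6 \right)}}{265} = -42 - \frac{11 \cdot \frac{1}{6}}{265} = -42 - 11 \cdot \frac{1}{6} \cdot \frac{1}{265} = -42 - \frac{11}{6} \cdot \frac{1}{265} = -42 - \frac{11}{1590} = - \frac{66791}{1590}$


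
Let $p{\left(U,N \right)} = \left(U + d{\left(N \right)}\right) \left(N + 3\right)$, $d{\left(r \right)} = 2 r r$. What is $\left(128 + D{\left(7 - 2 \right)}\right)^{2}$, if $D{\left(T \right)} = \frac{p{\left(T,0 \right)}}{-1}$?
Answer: $12769$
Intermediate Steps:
$d{\left(r \right)} = 2 r^{2}$
$p{\left(U,N \right)} = \left(3 + N\right) \left(U + 2 N^{2}\right)$ ($p{\left(U,N \right)} = \left(U + 2 N^{2}\right) \left(N + 3\right) = \left(U + 2 N^{2}\right) \left(3 + N\right) = \left(3 + N\right) \left(U + 2 N^{2}\right)$)
$D{\left(T \right)} = - 3 T$ ($D{\left(T \right)} = \frac{2 \cdot 0^{3} + 3 T + 6 \cdot 0^{2} + 0 T}{-1} = \left(2 \cdot 0 + 3 T + 6 \cdot 0 + 0\right) \left(-1\right) = \left(0 + 3 T + 0 + 0\right) \left(-1\right) = 3 T \left(-1\right) = - 3 T$)
$\left(128 + D{\left(7 - 2 \right)}\right)^{2} = \left(128 - 3 \left(7 - 2\right)\right)^{2} = \left(128 - 15\right)^{2} = 113^{2} = 12769$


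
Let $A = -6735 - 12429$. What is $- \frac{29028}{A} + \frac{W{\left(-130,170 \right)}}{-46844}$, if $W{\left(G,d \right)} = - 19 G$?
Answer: $\frac{54685523}{37404934} \approx 1.462$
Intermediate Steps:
$A = -19164$
$- \frac{29028}{A} + \frac{W{\left(-130,170 \right)}}{-46844} = - \frac{29028}{-19164} + \frac{\left(-19\right) \left(-130\right)}{-46844} = \left(-29028\right) \left(- \frac{1}{19164}\right) + 2470 \left(- \frac{1}{46844}\right) = \frac{2419}{1597} - \frac{1235}{23422} = \frac{54685523}{37404934}$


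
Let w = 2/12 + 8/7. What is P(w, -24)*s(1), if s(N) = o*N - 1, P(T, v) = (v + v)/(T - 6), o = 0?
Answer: -2016/197 ≈ -10.234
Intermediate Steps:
w = 55/42 (w = 2*(1/12) + 8*(⅐) = ⅙ + 8/7 = 55/42 ≈ 1.3095)
P(T, v) = 2*v/(-6 + T) (P(T, v) = (2*v)/(-6 + T) = 2*v/(-6 + T))
s(N) = -1 (s(N) = 0*N - 1 = 0 - 1 = -1)
P(w, -24)*s(1) = (2*(-24)/(-6 + 55/42))*(-1) = (2*(-24)/(-197/42))*(-1) = (2*(-24)*(-42/197))*(-1) = (2016/197)*(-1) = -2016/197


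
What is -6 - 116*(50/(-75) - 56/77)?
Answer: 5138/33 ≈ 155.70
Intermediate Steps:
-6 - 116*(50/(-75) - 56/77) = -6 - 116*(50*(-1/75) - 56*1/77) = -6 - 116*(-2/3 - 8/11) = -6 - 116*(-46/33) = -6 + 5336/33 = 5138/33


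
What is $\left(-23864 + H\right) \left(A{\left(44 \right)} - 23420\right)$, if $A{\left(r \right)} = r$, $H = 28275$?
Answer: $-103111536$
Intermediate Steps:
$\left(-23864 + H\right) \left(A{\left(44 \right)} - 23420\right) = \left(-23864 + 28275\right) \left(44 - 23420\right) = 4411 \left(-23376\right) = -103111536$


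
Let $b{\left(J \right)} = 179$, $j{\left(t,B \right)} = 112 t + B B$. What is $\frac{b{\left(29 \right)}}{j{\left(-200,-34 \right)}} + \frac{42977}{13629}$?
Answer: $\frac{82778527}{26321316} \approx 3.1449$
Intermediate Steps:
$j{\left(t,B \right)} = B^{2} + 112 t$ ($j{\left(t,B \right)} = 112 t + B^{2} = B^{2} + 112 t$)
$\frac{b{\left(29 \right)}}{j{\left(-200,-34 \right)}} + \frac{42977}{13629} = \frac{179}{\left(-34\right)^{2} + 112 \left(-200\right)} + \frac{42977}{13629} = \frac{179}{1156 - 22400} + 42977 \cdot \frac{1}{13629} = \frac{179}{-21244} + \frac{3907}{1239} = 179 \left(- \frac{1}{21244}\right) + \frac{3907}{1239} = - \frac{179}{21244} + \frac{3907}{1239} = \frac{82778527}{26321316}$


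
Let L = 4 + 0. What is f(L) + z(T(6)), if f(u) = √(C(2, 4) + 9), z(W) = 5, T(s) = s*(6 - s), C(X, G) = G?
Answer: 5 + √13 ≈ 8.6055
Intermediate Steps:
L = 4
f(u) = √13 (f(u) = √(4 + 9) = √13)
f(L) + z(T(6)) = √13 + 5 = 5 + √13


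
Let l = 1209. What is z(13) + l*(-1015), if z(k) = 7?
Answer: -1227128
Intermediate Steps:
z(13) + l*(-1015) = 7 + 1209*(-1015) = 7 - 1227135 = -1227128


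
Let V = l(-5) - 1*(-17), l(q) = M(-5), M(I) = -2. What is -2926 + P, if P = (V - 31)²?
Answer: -2670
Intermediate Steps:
l(q) = -2
V = 15 (V = -2 - 1*(-17) = -2 + 17 = 15)
P = 256 (P = (15 - 31)² = (-16)² = 256)
-2926 + P = -2926 + 256 = -2670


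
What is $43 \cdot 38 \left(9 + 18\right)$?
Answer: $44118$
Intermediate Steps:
$43 \cdot 38 \left(9 + 18\right) = 1634 \cdot 27 = 44118$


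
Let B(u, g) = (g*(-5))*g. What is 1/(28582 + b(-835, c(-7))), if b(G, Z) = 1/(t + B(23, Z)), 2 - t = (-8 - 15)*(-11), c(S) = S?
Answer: 496/14176671 ≈ 3.4987e-5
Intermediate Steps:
B(u, g) = -5*g**2 (B(u, g) = (-5*g)*g = -5*g**2)
t = -251 (t = 2 - (-8 - 15)*(-11) = 2 - (-23)*(-11) = 2 - 1*253 = 2 - 253 = -251)
b(G, Z) = 1/(-251 - 5*Z**2)
1/(28582 + b(-835, c(-7))) = 1/(28582 - 1/(251 + 5*(-7)**2)) = 1/(28582 - 1/(251 + 5*49)) = 1/(28582 - 1/(251 + 245)) = 1/(28582 - 1/496) = 1/(14176671/496) = 496/14176671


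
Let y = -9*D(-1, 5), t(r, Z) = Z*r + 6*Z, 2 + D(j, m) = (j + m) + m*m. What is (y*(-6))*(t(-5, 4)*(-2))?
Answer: -11664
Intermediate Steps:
D(j, m) = -2 + j + m + m**2 (D(j, m) = -2 + ((j + m) + m*m) = -2 + ((j + m) + m**2) = -2 + (j + m + m**2) = -2 + j + m + m**2)
t(r, Z) = 6*Z + Z*r
y = -243 (y = -9*(-2 - 1 + 5 + 5**2) = -9*(-2 - 1 + 5 + 25) = -9*27 = -243)
(y*(-6))*(t(-5, 4)*(-2)) = (-243*(-6))*((4*(6 - 5))*(-2)) = 1458*((4*1)*(-2)) = 1458*(4*(-2)) = 1458*(-8) = -11664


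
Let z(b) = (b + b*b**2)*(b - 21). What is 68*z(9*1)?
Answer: -602208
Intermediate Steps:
z(b) = (-21 + b)*(b + b**3) (z(b) = (b + b**3)*(-21 + b) = (-21 + b)*(b + b**3))
68*z(9*1) = 68*((9*1)*(-21 + 9*1 + (9*1)**3 - 21*(9*1)**2)) = 68*(9*(-21 + 9 + 9**3 - 21*9**2)) = 68*(9*(-21 + 9 + 729 - 21*81)) = 68*(9*(-21 + 9 + 729 - 1701)) = 68*(9*(-984)) = 68*(-8856) = -602208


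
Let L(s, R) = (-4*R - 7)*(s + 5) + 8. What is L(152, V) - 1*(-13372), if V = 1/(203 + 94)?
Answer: 3646829/297 ≈ 12279.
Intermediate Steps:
V = 1/297 ≈ 0.0033670
L(s, R) = 8 + (-7 - 4*R)*(5 + s) (L(s, R) = (-7 - 4*R)*(5 + s) + 8 = 8 + (-7 - 4*R)*(5 + s))
L(152, V) - 1*(-13372) = (-27 - 20*1/297 - 7*152 - 4*1/297*152) - 1*(-13372) = (-27 - 20/297 - 1064 - 608/297) + 13372 = -324655/297 + 13372 = 3646829/297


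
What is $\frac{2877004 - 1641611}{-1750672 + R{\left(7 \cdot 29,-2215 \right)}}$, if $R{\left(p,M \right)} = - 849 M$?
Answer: $\frac{1235393}{129863} \approx 9.513$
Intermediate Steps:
$\frac{2877004 - 1641611}{-1750672 + R{\left(7 \cdot 29,-2215 \right)}} = \frac{2877004 - 1641611}{-1750672 - -1880535} = \frac{1235393}{-1750672 + 1880535} = \frac{1235393}{129863}$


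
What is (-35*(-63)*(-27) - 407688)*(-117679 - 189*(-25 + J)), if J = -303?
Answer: 26018247201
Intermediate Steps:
(-35*(-63)*(-27) - 407688)*(-117679 - 189*(-25 + J)) = (-35*(-63)*(-27) - 407688)*(-117679 - 189*(-25 - 303)) = (2205*(-27) - 407688)*(-117679 - 189*(-328)) = (-59535 - 407688)*(-117679 + 61992) = -467223*(-55687) = 26018247201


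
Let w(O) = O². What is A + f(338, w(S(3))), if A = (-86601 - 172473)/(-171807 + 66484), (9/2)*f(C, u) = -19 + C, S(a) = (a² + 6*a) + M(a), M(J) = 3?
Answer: 69527740/947907 ≈ 73.349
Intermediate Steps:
S(a) = 3 + a² + 6*a (S(a) = (a² + 6*a) + 3 = 3 + a² + 6*a)
f(C, u) = -38/9 + 2*C/9 (f(C, u) = 2*(-19 + C)/9 = -38/9 + 2*C/9)
A = 259074/105323 (A = -259074/(-105323) = -259074*(-1/105323) = 259074/105323 ≈ 2.4598)
A + f(338, w(S(3))) = 259074/105323 + (-38/9 + (2/9)*338) = 259074/105323 + (-38/9 + 676/9) = 259074/105323 + 638/9 = 69527740/947907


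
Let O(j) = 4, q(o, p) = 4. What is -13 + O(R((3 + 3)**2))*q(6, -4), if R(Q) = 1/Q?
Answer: 3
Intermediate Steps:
-13 + O(R((3 + 3)**2))*q(6, -4) = -13 + 4*4 = -13 + 16 = 3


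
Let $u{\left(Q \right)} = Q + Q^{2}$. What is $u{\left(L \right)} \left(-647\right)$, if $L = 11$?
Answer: $-85404$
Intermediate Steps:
$u{\left(L \right)} \left(-647\right) = 11 \left(1 + 11\right) \left(-647\right) = 11 \cdot 12 \left(-647\right) = 132 \left(-647\right) = -85404$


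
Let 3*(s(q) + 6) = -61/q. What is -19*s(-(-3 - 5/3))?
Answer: 2755/14 ≈ 196.79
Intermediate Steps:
s(q) = -6 - 61/(3*q) (s(q) = -6 + (-61/q)/3 = -6 - 61/(3*q))
-19*s(-(-3 - 5/3)) = -19*(-6 - 61*(-1/(-3 - 5/3))/3) = -19*(-6 - 61/(3*((-1*(-14/3))))) = -19*(-6 - 61/(3*14/3)) = -19*(-6 - 61/3*3/14) = -19*(-6 - 61/14) = -19*(-145/14) = 2755/14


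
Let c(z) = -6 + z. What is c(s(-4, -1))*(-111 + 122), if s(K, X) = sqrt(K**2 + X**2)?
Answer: -66 + 11*sqrt(17) ≈ -20.646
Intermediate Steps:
c(s(-4, -1))*(-111 + 122) = (-6 + sqrt((-4)**2 + (-1)**2))*(-111 + 122) = (-6 + sqrt(16 + 1))*11 = (-6 + sqrt(17))*11 = -66 + 11*sqrt(17)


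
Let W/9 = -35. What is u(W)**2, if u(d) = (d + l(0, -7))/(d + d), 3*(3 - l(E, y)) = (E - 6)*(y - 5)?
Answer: 64/225 ≈ 0.28444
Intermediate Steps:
l(E, y) = 3 - (-6 + E)*(-5 + y)/3 (l(E, y) = 3 - (E - 6)*(y - 5)/3 = 3 - (-6 + E)*(-5 + y)/3)
W = -315 (W = 9*(-35) = -315)
u(d) = (-21 + d)/(2*d) (u(d) = (d + (-7 + 2*(-7) + (5/3)*0 - 1/3*0*(-7)))/(d + d) = (d + (-7 - 14 + 0 + 0))/((2*d)) = (d - 21)*(1/(2*d)) = (-21 + d)*(1/(2*d)) = (-21 + d)/(2*d))
u(W)**2 = ((1/2)*(-21 - 315)/(-315))**2 = ((1/2)*(-1/315)*(-336))**2 = (8/15)**2 = 64/225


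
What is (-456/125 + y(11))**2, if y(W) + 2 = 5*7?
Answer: 13461561/15625 ≈ 861.54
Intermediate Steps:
y(W) = 33 (y(W) = -2 + 5*7 = -2 + 35 = 33)
(-456/125 + y(11))**2 = (-456/125 + 33)**2 = (3669/125)**2 = 13461561/15625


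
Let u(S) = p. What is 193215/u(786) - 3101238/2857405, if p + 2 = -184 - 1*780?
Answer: -8044772507/40003670 ≈ -201.10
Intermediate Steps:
p = -966 (p = -2 + (-184 - 1*780) = -2 + (-184 - 780) = -2 - 964 = -966)
u(S) = -966
193215/u(786) - 3101238/2857405 = 193215/(-966) - 3101238/2857405 = 193215*(-1/966) - 3101238*1/2857405 = -64405/322 - 3101238/2857405 = -8044772507/40003670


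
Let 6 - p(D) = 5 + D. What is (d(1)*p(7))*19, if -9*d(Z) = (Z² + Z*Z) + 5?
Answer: 266/3 ≈ 88.667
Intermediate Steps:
p(D) = 1 - D (p(D) = 6 - (5 + D) = 6 + (-5 - D) = 1 - D)
d(Z) = -5/9 - 2*Z²/9 (d(Z) = -((Z² + Z*Z) + 5)/9 = -((Z² + Z²) + 5)/9 = -(2*Z² + 5)/9 = -(5 + 2*Z²)/9 = -5/9 - 2*Z²/9)
(d(1)*p(7))*19 = ((-5/9 - 2/9*1²)*(1 - 1*7))*19 = ((-5/9 - 2/9*1)*(1 - 7))*19 = ((-5/9 - 2/9)*(-6))*19 = -7/9*(-6)*19 = (14/3)*19 = 266/3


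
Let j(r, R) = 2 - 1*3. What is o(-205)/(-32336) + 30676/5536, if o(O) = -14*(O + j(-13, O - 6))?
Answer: 15249583/2797064 ≈ 5.4520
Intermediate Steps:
j(r, R) = -1 (j(r, R) = 2 - 3 = -1)
o(O) = 14 - 14*O (o(O) = -14*(O - 1) = -14*(-1 + O) = 14 - 14*O)
o(-205)/(-32336) + 30676/5536 = (14 - 14*(-205))/(-32336) + 30676/5536 = (14 + 2870)*(-1/32336) + 30676*(1/5536) = 2884*(-1/32336) + 7669/1384 = -721/8084 + 7669/1384 = 15249583/2797064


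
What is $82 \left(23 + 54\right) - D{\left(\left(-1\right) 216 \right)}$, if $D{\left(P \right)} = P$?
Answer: $6530$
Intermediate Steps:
$82 \left(23 + 54\right) - D{\left(\left(-1\right) 216 \right)} = 82 \left(23 + 54\right) - \left(-1\right) 216 = 82 \cdot 77 - -216 = 6314 + 216 = 6530$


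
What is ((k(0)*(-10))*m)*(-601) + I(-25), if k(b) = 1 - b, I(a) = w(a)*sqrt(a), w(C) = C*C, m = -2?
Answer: -12020 + 3125*I ≈ -12020.0 + 3125.0*I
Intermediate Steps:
w(C) = C**2
I(a) = a**(5/2) (I(a) = a**2*sqrt(a) = a**(5/2))
((k(0)*(-10))*m)*(-601) + I(-25) = (((1 - 1*0)*(-10))*(-2))*(-601) + (-25)**(5/2) = (((1 + 0)*(-10))*(-2))*(-601) + 3125*I = ((1*(-10))*(-2))*(-601) + 3125*I = -10*(-2)*(-601) + 3125*I = 20*(-601) + 3125*I = -12020 + 3125*I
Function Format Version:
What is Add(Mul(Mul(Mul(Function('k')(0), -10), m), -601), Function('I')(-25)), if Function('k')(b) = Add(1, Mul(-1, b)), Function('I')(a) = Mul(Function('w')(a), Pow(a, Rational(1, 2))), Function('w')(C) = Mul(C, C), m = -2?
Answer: Add(-12020, Mul(3125, I)) ≈ Add(-12020., Mul(3125.0, I))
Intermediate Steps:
Function('w')(C) = Pow(C, 2)
Function('I')(a) = Pow(a, Rational(5, 2)) (Function('I')(a) = Mul(Pow(a, 2), Pow(a, Rational(1, 2))) = Pow(a, Rational(5, 2)))
Add(Mul(Mul(Mul(Function('k')(0), -10), m), -601), Function('I')(-25)) = Add(Mul(Mul(Mul(Add(1, Mul(-1, 0)), -10), -2), -601), Pow(-25, Rational(5, 2))) = Add(Mul(Mul(Mul(Add(1, 0), -10), -2), -601), Mul(3125, I)) = Add(Mul(Mul(Mul(1, -10), -2), -601), Mul(3125, I)) = Add(Mul(Mul(-10, -2), -601), Mul(3125, I)) = Add(Mul(20, -601), Mul(3125, I)) = Add(-12020, Mul(3125, I))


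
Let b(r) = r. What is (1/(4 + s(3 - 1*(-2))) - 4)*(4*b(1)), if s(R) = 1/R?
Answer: -316/21 ≈ -15.048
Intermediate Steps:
s(R) = 1/R
(1/(4 + s(3 - 1*(-2))) - 4)*(4*b(1)) = (1/(4 + 1/(3 - 1*(-2))) - 4)*(4*1) = (1/(4 + 1/(3 + 2)) - 4)*4 = (1/(4 + 1/5) - 4)*4 = (1/(21/5) - 4)*4 = (5/21 - 4)*4 = -79/21*4 = -316/21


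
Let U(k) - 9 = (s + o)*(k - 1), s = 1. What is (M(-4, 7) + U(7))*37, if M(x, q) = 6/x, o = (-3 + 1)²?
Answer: 2775/2 ≈ 1387.5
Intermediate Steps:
o = 4 (o = (-2)² = 4)
U(k) = 4 + 5*k (U(k) = 9 + (1 + 4)*(k - 1) = 9 + 5*(-1 + k) = 9 + (-5 + 5*k) = 4 + 5*k)
(M(-4, 7) + U(7))*37 = (6/(-4) + (4 + 5*7))*37 = (6*(-¼) + (4 + 35))*37 = (-3/2 + 39)*37 = (75/2)*37 = 2775/2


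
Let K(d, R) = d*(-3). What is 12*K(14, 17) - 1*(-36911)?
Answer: 36407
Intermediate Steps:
K(d, R) = -3*d
12*K(14, 17) - 1*(-36911) = 12*(-3*14) - 1*(-36911) = 12*(-42) + 36911 = -504 + 36911 = 36407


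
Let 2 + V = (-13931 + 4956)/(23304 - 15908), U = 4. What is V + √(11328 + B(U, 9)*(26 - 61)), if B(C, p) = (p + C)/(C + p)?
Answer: -23767/7396 + √11293 ≈ 103.06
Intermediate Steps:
B(C, p) = 1 (B(C, p) = (C + p)/(C + p) = 1)
V = -23767/7396 (V = -2 + (-13931 + 4956)/(23304 - 15908) = -2 - 8975/7396 = -23767/7396 ≈ -3.2135)
V + √(11328 + B(U, 9)*(26 - 61)) = -23767/7396 + √(11328 + 1*(26 - 61)) = -23767/7396 + √(11328 + 1*(-35)) = -23767/7396 + √(11328 - 35) = -23767/7396 + √11293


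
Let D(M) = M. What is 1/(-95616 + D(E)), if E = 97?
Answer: -1/95519 ≈ -1.0469e-5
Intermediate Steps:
1/(-95616 + D(E)) = 1/(-95616 + 97) = 1/(-95519) = -1/95519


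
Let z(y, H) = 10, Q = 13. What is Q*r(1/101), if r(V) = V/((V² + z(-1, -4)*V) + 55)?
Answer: 1313/562066 ≈ 0.0023360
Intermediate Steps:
r(V) = V/(55 + V² + 10*V) (r(V) = V/((V² + 10*V) + 55) = V/(55 + V² + 10*V))
Q*r(1/101) = 13*(1/(101*(55 + (1/101)² + 10/101))) = 13*(1/(101*(55 + (1/101)² + 10*(1/101)))) = 13*(1/(101*(55 + 1/10201 + 10/101))) = 13*(1/(101*(562066/10201))) = 13*((1/101)*(10201/562066)) = 13*(101/562066) = 1313/562066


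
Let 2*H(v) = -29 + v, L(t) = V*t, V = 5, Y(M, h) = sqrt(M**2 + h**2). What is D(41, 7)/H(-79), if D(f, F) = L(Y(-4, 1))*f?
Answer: -205*sqrt(17)/54 ≈ -15.653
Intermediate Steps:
L(t) = 5*t
H(v) = -29/2 + v/2 (H(v) = (-29 + v)/2 = -29/2 + v/2)
D(f, F) = 5*f*sqrt(17) (D(f, F) = (5*sqrt((-4)**2 + 1**2))*f = (5*sqrt(16 + 1))*f = (5*sqrt(17))*f = 5*f*sqrt(17))
D(41, 7)/H(-79) = (5*41*sqrt(17))/(-29/2 + (1/2)*(-79)) = (205*sqrt(17))/(-29/2 - 79/2) = (205*sqrt(17))/(-54) = (205*sqrt(17))*(-1/54) = -205*sqrt(17)/54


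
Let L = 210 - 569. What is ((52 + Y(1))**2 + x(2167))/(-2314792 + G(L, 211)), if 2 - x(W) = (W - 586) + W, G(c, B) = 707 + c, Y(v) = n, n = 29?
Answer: -2815/2314444 ≈ -0.0012163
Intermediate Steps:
Y(v) = 29
L = -359
x(W) = 588 - 2*W (x(W) = 2 - ((W - 586) + W) = 2 - ((-586 + W) + W) = 2 - (-586 + 2*W) = 2 + (586 - 2*W) = 588 - 2*W)
((52 + Y(1))**2 + x(2167))/(-2314792 + G(L, 211)) = ((52 + 29)**2 + (588 - 2*2167))/(-2314792 + (707 - 359)) = (81**2 + (588 - 4334))/(-2314792 + 348) = (6561 - 3746)/(-2314444) = 2815*(-1/2314444) = -2815/2314444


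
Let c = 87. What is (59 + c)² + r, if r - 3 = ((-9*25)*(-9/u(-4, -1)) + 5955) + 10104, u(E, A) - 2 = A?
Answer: 39403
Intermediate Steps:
u(E, A) = 2 + A
r = 18087 (r = 3 + (((-9*25)*(-9/(2 - 1)) + 5955) + 10104) = 3 + ((-(-2025)/1 + 5955) + 10104) = 3 + ((-(-2025) + 5955) + 10104) = 3 + ((-225*(-9) + 5955) + 10104) = 3 + ((2025 + 5955) + 10104) = 3 + (7980 + 10104) = 3 + 18084 = 18087)
(59 + c)² + r = (59 + 87)² + 18087 = 146² + 18087 = 21316 + 18087 = 39403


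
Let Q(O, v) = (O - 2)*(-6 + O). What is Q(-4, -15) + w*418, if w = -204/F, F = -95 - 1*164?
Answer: 100812/259 ≈ 389.24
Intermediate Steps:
F = -259 (F = -95 - 164 = -259)
Q(O, v) = (-6 + O)*(-2 + O) (Q(O, v) = (-2 + O)*(-6 + O) = (-6 + O)*(-2 + O))
w = 204/259 (w = -204/(-259) = -204*(-1/259) = 204/259 ≈ 0.78764)
Q(-4, -15) + w*418 = (12 + (-4)**2 - 8*(-4)) + (204/259)*418 = (12 + 16 + 32) + 85272/259 = 60 + 85272/259 = 100812/259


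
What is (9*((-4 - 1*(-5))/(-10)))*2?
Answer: -9/5 ≈ -1.8000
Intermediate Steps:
(9*((-4 - 1*(-5))/(-10)))*2 = (9*((-4 + 5)*(-⅒)))*2 = (9*(1*(-⅒)))*2 = (9*(-⅒))*2 = -9/10*2 = -9/5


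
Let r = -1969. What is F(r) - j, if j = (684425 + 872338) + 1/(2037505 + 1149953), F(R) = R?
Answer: -4968392783257/3187458 ≈ -1.5587e+6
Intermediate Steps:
j = 4962116678455/3187458 (j = 1556763 + 1/3187458 = 4962116678455/3187458 ≈ 1.5568e+6)
F(r) - j = -1969 - 1*4962116678455/3187458 = -1969 - 4962116678455/3187458 = -4968392783257/3187458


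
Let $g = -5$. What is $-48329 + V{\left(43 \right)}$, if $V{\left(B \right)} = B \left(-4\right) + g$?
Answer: $-48506$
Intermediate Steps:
$V{\left(B \right)} = -5 - 4 B$ ($V{\left(B \right)} = B \left(-4\right) - 5 = - 4 B - 5 = -5 - 4 B$)
$-48329 + V{\left(43 \right)} = -48329 - 177 = -48506$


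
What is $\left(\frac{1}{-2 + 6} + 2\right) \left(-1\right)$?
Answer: $- \frac{9}{4} \approx -2.25$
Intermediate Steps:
$\left(\frac{1}{-2 + 6} + 2\right) \left(-1\right) = \left(\frac{1}{4} + 2\right) \left(-1\right) = \frac{9}{4} \left(-1\right) = - \frac{9}{4}$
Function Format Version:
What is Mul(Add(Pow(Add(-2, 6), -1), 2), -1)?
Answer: Rational(-9, 4) ≈ -2.2500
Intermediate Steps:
Mul(Add(Pow(Add(-2, 6), -1), 2), -1) = Mul(Add(Pow(4, -1), 2), -1) = Mul(Add(Rational(1, 4), 2), -1) = Mul(Rational(9, 4), -1) = Rational(-9, 4)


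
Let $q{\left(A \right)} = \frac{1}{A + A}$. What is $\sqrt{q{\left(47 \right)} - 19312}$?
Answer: $\frac{3 i \sqrt{18960082}}{94} \approx 138.97 i$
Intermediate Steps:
$q{\left(A \right)} = \frac{1}{2 A}$
$\sqrt{q{\left(47 \right)} - 19312} = \sqrt{\frac{1}{2 \cdot 47} - 19312} = \sqrt{\frac{1}{2} \cdot \frac{1}{47} - 19312} = \sqrt{\frac{1}{94} - 19312} = \sqrt{- \frac{1815327}{94}} = \frac{3 i \sqrt{18960082}}{94}$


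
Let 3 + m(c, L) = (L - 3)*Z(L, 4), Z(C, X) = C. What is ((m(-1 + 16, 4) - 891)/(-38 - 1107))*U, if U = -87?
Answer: -15486/229 ≈ -67.625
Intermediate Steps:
m(c, L) = -3 + L*(-3 + L) (m(c, L) = -3 + (L - 3)*L = -3 + (-3 + L)*L = -3 + L*(-3 + L))
((m(-1 + 16, 4) - 891)/(-38 - 1107))*U = (((-3 + 4² - 3*4) - 891)/(-38 - 1107))*(-87) = (((-3 + 16 - 12) - 891)/(-1145))*(-87) = ((1 - 891)*(-1/1145))*(-87) = -890*(-1/1145)*(-87) = (178/229)*(-87) = -15486/229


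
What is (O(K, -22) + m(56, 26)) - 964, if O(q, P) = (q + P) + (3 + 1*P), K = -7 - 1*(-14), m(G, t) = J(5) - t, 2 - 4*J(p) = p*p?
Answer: -4119/4 ≈ -1029.8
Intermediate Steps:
J(p) = ½ - p²/4 (J(p) = ½ - p*p/4 = ½ - p²/4)
m(G, t) = -23/4 - t (m(G, t) = (½ - ¼*5²) - t = (½ - ¼*25) - t = (½ - 25/4) - t = -23/4 - t)
K = 7 (K = -7 + 14 = 7)
O(q, P) = 3 + q + 2*P (O(q, P) = (P + q) + (3 + P) = 3 + q + 2*P)
(O(K, -22) + m(56, 26)) - 964 = ((3 + 7 + 2*(-22)) + (-23/4 - 1*26)) - 964 = ((3 + 7 - 44) + (-23/4 - 26)) - 964 = (-34 - 127/4) - 964 = -263/4 - 964 = -4119/4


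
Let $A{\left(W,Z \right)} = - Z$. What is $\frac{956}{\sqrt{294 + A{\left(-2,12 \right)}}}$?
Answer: $\frac{478 \sqrt{282}}{141} \approx 56.929$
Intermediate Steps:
$\frac{956}{\sqrt{294 + A{\left(-2,12 \right)}}} = \frac{956}{\sqrt{294 - 12}} = \frac{956}{\sqrt{282}} = 956 \frac{\sqrt{282}}{282} = \frac{478 \sqrt{282}}{141}$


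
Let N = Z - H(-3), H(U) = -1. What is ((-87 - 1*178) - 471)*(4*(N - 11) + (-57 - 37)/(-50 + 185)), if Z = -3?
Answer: 5235904/135 ≈ 38785.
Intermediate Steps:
N = -2 (N = -3 - 1*(-1) = -3 + 1 = -2)
((-87 - 1*178) - 471)*(4*(N - 11) + (-57 - 37)/(-50 + 185)) = ((-87 - 1*178) - 471)*(4*(-2 - 11) + (-57 - 37)/(-50 + 185)) = ((-87 - 178) - 471)*(4*(-13) - 94/135) = (-265 - 471)*(-52 - 94*1/135) = -736*(-52 - 94/135) = -736*(-7114/135) = 5235904/135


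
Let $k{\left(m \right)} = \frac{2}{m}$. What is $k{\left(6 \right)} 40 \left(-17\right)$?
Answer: $- \frac{680}{3} \approx -226.67$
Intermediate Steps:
$k{\left(6 \right)} 40 \left(-17\right) = \frac{2}{6} \cdot 40 \left(-17\right) = 2 \cdot \frac{1}{6} \cdot 40 \left(-17\right) = \frac{1}{3} \cdot 40 \left(-17\right) = \frac{40}{3} \left(-17\right) = - \frac{680}{3}$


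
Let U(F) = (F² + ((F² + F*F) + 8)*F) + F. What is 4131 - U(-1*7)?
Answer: 4831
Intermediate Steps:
U(F) = F + F² + F*(8 + 2*F²) (U(F) = (F² + ((F² + F²) + 8)*F) + F = (F² + (2*F² + 8)*F) + F = (F² + (8 + 2*F²)*F) + F = (F² + F*(8 + 2*F²)) + F = F + F² + F*(8 + 2*F²))
4131 - U(-1*7) = 4131 - (-1*7)*(9 - 1*7 + 2*(-1*7)²) = 4131 - (-7)*(9 - 7 + 2*(-7)²) = 4131 - (-7)*(9 - 7 + 2*49) = 4131 - (-7)*(9 - 7 + 98) = 4131 - (-7)*100 = 4131 - 1*(-700) = 4131 + 700 = 4831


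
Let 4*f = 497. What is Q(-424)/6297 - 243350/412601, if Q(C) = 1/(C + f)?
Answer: -1837319215454/3115180047903 ≈ -0.58980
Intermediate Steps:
f = 497/4 (f = (¼)*497 = 497/4 ≈ 124.25)
Q(C) = 1/(497/4 + C) (Q(C) = 1/(C + 497/4) = 1/(497/4 + C))
Q(-424)/6297 - 243350/412601 = (4/(497 + 4*(-424)))/6297 - 243350/412601 = (4/(497 - 1696))*(1/6297) - 243350*1/412601 = (4/(-1199))*(1/6297) - 243350/412601 = (4*(-1/1199))*(1/6297) - 243350/412601 = -4/1199*1/6297 - 243350/412601 = -4/7550103 - 243350/412601 = -1837319215454/3115180047903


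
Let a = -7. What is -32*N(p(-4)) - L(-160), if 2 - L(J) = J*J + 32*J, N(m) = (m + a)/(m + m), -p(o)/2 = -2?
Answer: 20490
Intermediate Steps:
p(o) = 4 (p(o) = -2*(-2) = 4)
N(m) = (-7 + m)/(2*m) (N(m) = (m - 7)/(m + m) = (-7 + m)/((2*m)) = (-7 + m)*(1/(2*m)) = (-7 + m)/(2*m))
L(J) = 2 - J² - 32*J (L(J) = 2 - (J*J + 32*J) = 2 - (J² + 32*J) = 2 + (-J² - 32*J) = 2 - J² - 32*J)
-32*N(p(-4)) - L(-160) = -16*(-7 + 4)/4 - (2 - 1*(-160)² - 32*(-160)) = -16*(-3)/4 - (2 - 1*25600 + 5120) = -32*(-3/8) - (2 - 25600 + 5120) = 12 - 1*(-20478) = 12 + 20478 = 20490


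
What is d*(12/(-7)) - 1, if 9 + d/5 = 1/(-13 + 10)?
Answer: 79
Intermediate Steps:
d = -140/3 (d = -45 + 5/(-13 + 10) = -45 + 5/(-3) = -45 + 5*(-⅓) = -45 - 5/3 = -140/3 ≈ -46.667)
d*(12/(-7)) - 1 = -560/(-7) - 1 = -560*(-1)/7 - 1 = -140/3*(-12/7) - 1 = 80 - 1 = 79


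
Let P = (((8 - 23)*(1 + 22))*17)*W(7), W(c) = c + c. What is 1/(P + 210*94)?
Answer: -1/62370 ≈ -1.6033e-5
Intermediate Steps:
W(c) = 2*c
P = -82110 (P = (((8 - 23)*(1 + 22))*17)*(2*7) = (-15*23*17)*14 = -345*17*14 = -5865*14 = -82110)
1/(P + 210*94) = 1/(-82110 + 210*94) = 1/(-82110 + 19740) = 1/(-62370) = -1/62370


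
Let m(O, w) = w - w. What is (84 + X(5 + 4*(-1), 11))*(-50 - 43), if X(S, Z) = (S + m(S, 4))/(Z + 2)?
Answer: -101649/13 ≈ -7819.2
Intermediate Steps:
m(O, w) = 0
X(S, Z) = S/(2 + Z) (X(S, Z) = (S + 0)/(Z + 2) = S/(2 + Z))
(84 + X(5 + 4*(-1), 11))*(-50 - 43) = (84 + (5 + 4*(-1))/(2 + 11))*(-50 - 43) = (84 + (5 - 4)/13)*(-93) = (84 + 1*(1/13))*(-93) = (84 + 1/13)*(-93) = (1093/13)*(-93) = -101649/13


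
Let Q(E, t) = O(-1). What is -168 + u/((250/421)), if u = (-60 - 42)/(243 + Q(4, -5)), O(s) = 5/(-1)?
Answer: -295263/1750 ≈ -168.72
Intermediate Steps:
O(s) = -5 (O(s) = 5*(-1) = -5)
Q(E, t) = -5
u = -3/7 (u = (-60 - 42)/(243 - 5) = -102/238 = -102*1/238 = -3/7 ≈ -0.42857)
-168 + u/((250/421)) = -168 - 3/(7*(250/421)) = -168 - 3/(7*(250*(1/421))) = -168 - 3/(7*250/421) = -168 - 3/7*421/250 = -168 - 1263/1750 = -295263/1750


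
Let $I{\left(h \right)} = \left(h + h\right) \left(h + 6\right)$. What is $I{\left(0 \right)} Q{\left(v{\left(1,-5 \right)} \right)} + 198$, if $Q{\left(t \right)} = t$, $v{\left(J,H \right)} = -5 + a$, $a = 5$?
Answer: $198$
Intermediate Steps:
$I{\left(h \right)} = 2 h \left(6 + h\right)$
$v{\left(J,H \right)} = 0$ ($v{\left(J,H \right)} = -5 + 5 = 0$)
$I{\left(0 \right)} Q{\left(v{\left(1,-5 \right)} \right)} + 198 = 2 \cdot 0 \left(6 + 0\right) 0 + 198 = 2 \cdot 0 \cdot 6 \cdot 0 + 198 = 0 \cdot 0 + 198 = 0 + 198 = 198$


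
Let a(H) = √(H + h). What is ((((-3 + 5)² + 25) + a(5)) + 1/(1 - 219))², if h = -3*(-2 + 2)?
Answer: 40192661/47524 + 6321*√5/109 ≈ 975.41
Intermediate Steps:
h = 0 (h = -3*0 = 0)
a(H) = √H (a(H) = √(H + 0) = √H)
((((-3 + 5)² + 25) + a(5)) + 1/(1 - 219))² = ((((-3 + 5)² + 25) + √5) + 1/(1 - 219))² = (((2² + 25) + √5) + 1/(-218))² = (((4 + 25) + √5) - 1/218)² = ((29 + √5) - 1/218)² = (6321/218 + √5)²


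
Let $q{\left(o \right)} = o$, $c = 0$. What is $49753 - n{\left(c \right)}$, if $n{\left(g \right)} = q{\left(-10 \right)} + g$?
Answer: $49763$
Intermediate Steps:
$n{\left(g \right)} = -10 + g$
$49753 - n{\left(c \right)} = 49753 - \left(-10 + 0\right) = 49753 - -10 = 49753 + 10 = 49763$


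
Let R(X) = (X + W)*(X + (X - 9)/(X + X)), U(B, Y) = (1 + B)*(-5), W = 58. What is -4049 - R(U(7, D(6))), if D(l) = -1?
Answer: -133601/40 ≈ -3340.0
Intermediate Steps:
U(B, Y) = -5 - 5*B
R(X) = (58 + X)*(X + (-9 + X)/(2*X)) (R(X) = (X + 58)*(X + (X - 9)/(X + X)) = (58 + X)*(X + (-9 + X)/((2*X))) = (58 + X)*(X + (-9 + X)*(1/(2*X))) = (58 + X)*(X + (-9 + X)/(2*X)))
-4049 - R(U(7, D(6))) = -4049 - (49/2 + (-5 - 5*7)² - 261/(-5 - 5*7) + 117*(-5 - 5*7)/2) = -4049 - (49/2 + (-5 - 35)² - 261/(-5 - 35) + 117*(-5 - 35)/2) = -4049 - (49/2 + (-40)² - 261/(-40) + (117/2)*(-40)) = -4049 - (49/2 + 1600 - 261*(-1/40) - 2340) = -4049 - (49/2 + 1600 + 261/40 - 2340) = -4049 - 1*(-28359/40) = -4049 + 28359/40 = -133601/40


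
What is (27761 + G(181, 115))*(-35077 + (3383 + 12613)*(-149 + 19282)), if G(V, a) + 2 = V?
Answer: 8550097964540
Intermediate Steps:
G(V, a) = -2 + V
(27761 + G(181, 115))*(-35077 + (3383 + 12613)*(-149 + 19282)) = (27761 + (-2 + 181))*(-35077 + (3383 + 12613)*(-149 + 19282)) = (27761 + 179)*(-35077 + 15996*19133) = 27940*(-35077 + 306051468) = 27940*306016391 = 8550097964540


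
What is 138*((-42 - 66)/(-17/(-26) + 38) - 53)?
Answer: -2579358/335 ≈ -7699.6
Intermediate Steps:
138*((-42 - 66)/(-17/(-26) + 38) - 53) = 138*(-108/(-17*(-1/26) + 38) - 53) = 138*(-108/(17/26 + 38) - 53) = 138*(-108/1005/26 - 53) = 138*(-108*26/1005 - 53) = 138*(-936/335 - 53) = 138*(-18691/335) = -2579358/335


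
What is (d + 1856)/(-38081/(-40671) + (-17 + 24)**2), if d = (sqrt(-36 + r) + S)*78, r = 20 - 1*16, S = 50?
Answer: 58525569/507740 + 1586169*I*sqrt(2)/253870 ≈ 115.27 + 8.836*I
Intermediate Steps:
r = 4 (r = 20 - 16 = 4)
d = 3900 + 312*I*sqrt(2) (d = (sqrt(-36 + 4) + 50)*78 = (sqrt(-32) + 50)*78 = (4*I*sqrt(2) + 50)*78 = (50 + 4*I*sqrt(2))*78 = 3900 + 312*I*sqrt(2) ≈ 3900.0 + 441.23*I)
(d + 1856)/(-38081/(-40671) + (-17 + 24)**2) = ((3900 + 312*I*sqrt(2)) + 1856)/(-38081/(-40671) + (-17 + 24)**2) = (5756 + 312*I*sqrt(2))/(-38081*(-1/40671) + 7**2) = (5756 + 312*I*sqrt(2))/(38081/40671 + 49) = (5756 + 312*I*sqrt(2))/(2030960/40671) = (5756 + 312*I*sqrt(2))*(40671/2030960) = 58525569/507740 + 1586169*I*sqrt(2)/253870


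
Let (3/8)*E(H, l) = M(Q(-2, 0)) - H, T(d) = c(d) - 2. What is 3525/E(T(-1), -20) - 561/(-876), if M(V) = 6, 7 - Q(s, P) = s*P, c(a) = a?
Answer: 86149/584 ≈ 147.52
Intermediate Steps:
T(d) = -2 + d (T(d) = d - 2 = -2 + d)
Q(s, P) = 7 - P*s (Q(s, P) = 7 - s*P = 7 - P*s)
E(H, l) = 16 - 8*H/3 (E(H, l) = 8*(6 - H)/3 = 16 - 8*H/3)
3525/E(T(-1), -20) - 561/(-876) = 3525/(16 - 8*(-2 - 1)/3) - 561/(-876) = 3525/(16 - 8/3*(-3)) - 561*(-1/876) = 3525/(16 + 8) + 187/292 = 3525/24 + 187/292 = 3525*(1/24) + 187/292 = 1175/8 + 187/292 = 86149/584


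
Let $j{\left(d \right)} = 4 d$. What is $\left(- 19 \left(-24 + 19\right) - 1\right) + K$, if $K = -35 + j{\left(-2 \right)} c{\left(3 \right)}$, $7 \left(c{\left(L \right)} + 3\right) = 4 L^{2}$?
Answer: $\frac{293}{7} \approx 41.857$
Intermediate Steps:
$c{\left(L \right)} = -3 + \frac{4 L^{2}}{7}$
$K = - \frac{365}{7}$ ($K = -35 + 4 \left(-2\right) \left(-3 + \frac{4 \cdot 3^{2}}{7}\right) = -35 - 8 \left(-3 + \frac{4}{7} \cdot 9\right) = -35 - 8 \left(-3 + \frac{36}{7}\right) = -35 - \frac{120}{7} = - \frac{365}{7} \approx -52.143$)
$\left(- 19 \left(-24 + 19\right) - 1\right) + K = \left(- 19 \left(-24 + 19\right) - 1\right) - \frac{365}{7} = \left(\left(-19\right) \left(-5\right) - 1\right) - \frac{365}{7} = \left(95 - 1\right) - \frac{365}{7} = 94 - \frac{365}{7} = \frac{293}{7}$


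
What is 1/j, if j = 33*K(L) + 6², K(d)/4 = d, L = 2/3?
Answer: 1/124 ≈ 0.0080645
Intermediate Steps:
L = ⅔ (L = 2*(⅓) = ⅔ ≈ 0.66667)
K(d) = 4*d
j = 124 (j = 33*(4*(⅔)) + 6² = 33*(8/3) + 36 = 88 + 36 = 124)
1/j = 1/124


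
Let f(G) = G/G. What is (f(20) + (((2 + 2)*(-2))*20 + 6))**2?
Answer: 23409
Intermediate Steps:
f(G) = 1
(f(20) + (((2 + 2)*(-2))*20 + 6))**2 = (1 + (((2 + 2)*(-2))*20 + 6))**2 = (1 + ((4*(-2))*20 + 6))**2 = (1 + (-8*20 + 6))**2 = (1 + (-160 + 6))**2 = (1 - 154)**2 = (-153)**2 = 23409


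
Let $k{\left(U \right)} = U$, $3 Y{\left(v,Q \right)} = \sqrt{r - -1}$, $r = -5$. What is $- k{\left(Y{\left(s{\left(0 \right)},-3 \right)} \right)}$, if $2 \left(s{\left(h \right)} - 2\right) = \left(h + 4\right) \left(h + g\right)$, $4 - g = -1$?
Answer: $- \frac{2 i}{3} \approx - 0.66667 i$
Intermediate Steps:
$g = 5$ ($g = 4 - -1 = 4 + 1 = 5$)
$s{\left(h \right)} = 2 + \frac{\left(4 + h\right) \left(5 + h\right)}{2}$ ($s{\left(h \right)} = 2 + \frac{\left(h + 4\right) \left(h + 5\right)}{2} = 2 + \frac{\left(4 + h\right) \left(5 + h\right)}{2}$)
$Y{\left(v,Q \right)} = \frac{2 i}{3}$ ($Y{\left(v,Q \right)} = \frac{\sqrt{-5 - -1}}{3} = \frac{\sqrt{-5 + 1}}{3} = \frac{\sqrt{-4}}{3} = \frac{2 i}{3}$)
$- k{\left(Y{\left(s{\left(0 \right)},-3 \right)} \right)} = - \frac{2 i}{3}$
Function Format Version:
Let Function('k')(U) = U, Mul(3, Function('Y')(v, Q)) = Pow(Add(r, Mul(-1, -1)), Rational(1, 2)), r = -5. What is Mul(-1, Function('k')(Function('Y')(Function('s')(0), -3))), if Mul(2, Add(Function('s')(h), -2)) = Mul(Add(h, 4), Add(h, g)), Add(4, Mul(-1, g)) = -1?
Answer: Mul(Rational(-2, 3), I) ≈ Mul(-0.66667, I)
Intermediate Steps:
g = 5 (g = Add(4, Mul(-1, -1)) = Add(4, 1) = 5)
Function('s')(h) = Add(2, Mul(Rational(1, 2), Add(4, h), Add(5, h))) (Function('s')(h) = Add(2, Mul(Rational(1, 2), Mul(Add(h, 4), Add(h, 5)))) = Add(2, Mul(Rational(1, 2), Mul(Add(4, h), Add(5, h)))) = Add(2, Mul(Rational(1, 2), Add(4, h), Add(5, h))))
Function('Y')(v, Q) = Mul(Rational(2, 3), I) (Function('Y')(v, Q) = Mul(Rational(1, 3), Pow(Add(-5, Mul(-1, -1)), Rational(1, 2))) = Mul(Rational(1, 3), Pow(Add(-5, 1), Rational(1, 2))) = Mul(Rational(1, 3), Pow(-4, Rational(1, 2))) = Mul(Rational(1, 3), Mul(2, I)) = Mul(Rational(2, 3), I))
Mul(-1, Function('k')(Function('Y')(Function('s')(0), -3))) = Mul(-1, Mul(Rational(2, 3), I)) = Mul(Rational(-2, 3), I)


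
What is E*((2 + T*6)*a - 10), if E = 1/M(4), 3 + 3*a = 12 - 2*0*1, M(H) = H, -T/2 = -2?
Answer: 17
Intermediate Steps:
T = 4 (T = -2*(-2) = 4)
a = 3 (a = -1 + (12 - 2*0*1)/3 = -1 + (12 + 0*1)/3 = -1 + (12 + 0)/3 = -1 + (1/3)*12 = -1 + 4 = 3)
E = 1/4 ≈ 0.25000
E*((2 + T*6)*a - 10) = ((2 + 4*6)*3 - 10)/4 = ((2 + 24)*3 - 10)/4 = (26*3 - 10)/4 = (78 - 10)/4 = (1/4)*68 = 17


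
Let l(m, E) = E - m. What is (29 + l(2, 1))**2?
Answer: 784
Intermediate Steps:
(29 + l(2, 1))**2 = (29 + (1 - 1*2))**2 = (29 + (1 - 2))**2 = (29 - 1)**2 = 28**2 = 784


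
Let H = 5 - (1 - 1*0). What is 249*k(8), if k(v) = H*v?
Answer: 7968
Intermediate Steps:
H = 4 (H = 5 - (1 + 0) = 5 - 1*1 = 5 - 1 = 4)
k(v) = 4*v
249*k(8) = 249*(4*8) = 249*32 = 7968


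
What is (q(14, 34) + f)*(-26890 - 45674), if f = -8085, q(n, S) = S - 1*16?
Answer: 585373788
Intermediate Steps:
q(n, S) = -16 + S (q(n, S) = S - 16 = -16 + S)
(q(14, 34) + f)*(-26890 - 45674) = ((-16 + 34) - 8085)*(-26890 - 45674) = (18 - 8085)*(-72564) = -8067*(-72564) = 585373788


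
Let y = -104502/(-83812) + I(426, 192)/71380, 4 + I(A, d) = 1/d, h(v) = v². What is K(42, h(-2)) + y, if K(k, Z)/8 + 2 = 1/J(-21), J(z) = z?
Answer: -30421453051537/2010120188160 ≈ -15.134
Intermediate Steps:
I(A, d) = -4 + 1/d
K(k, Z) = -344/21 (K(k, Z) = -16 + 8/(-21) = -16 + 8*(-1/21) = -16 - 8/21 = -344/21)
y = 358032861529/287160026880 (y = -104502/(-83812) + (-4 + 1/192)/71380 = -104502*(-1/83812) + (-4 + 1/192)*(1/71380) = 52251/41906 - 767/192*1/71380 = 52251/41906 - 767/13704960 = 358032861529/287160026880 ≈ 1.2468)
K(42, h(-2)) + y = -344/21 + 358032861529/287160026880 = -30421453051537/2010120188160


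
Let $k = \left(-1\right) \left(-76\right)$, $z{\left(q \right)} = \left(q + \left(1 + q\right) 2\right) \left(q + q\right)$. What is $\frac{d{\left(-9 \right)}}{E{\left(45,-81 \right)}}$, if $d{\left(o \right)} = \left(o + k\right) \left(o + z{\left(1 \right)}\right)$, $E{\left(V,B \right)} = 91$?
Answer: $\frac{67}{91} \approx 0.73626$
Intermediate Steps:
$z{\left(q \right)} = 2 q \left(2 + 3 q\right)$ ($z{\left(q \right)} = \left(q + \left(2 + 2 q\right)\right) 2 q = \left(2 + 3 q\right) 2 q = 2 q \left(2 + 3 q\right)$)
$k = 76$
$d{\left(o \right)} = \left(10 + o\right) \left(76 + o\right)$ ($d{\left(o \right)} = \left(o + 76\right) \left(o + 2 \cdot 1 \left(2 + 3 \cdot 1\right)\right) = \left(76 + o\right) \left(o + 2 \cdot 1 \left(2 + 3\right)\right) = \left(76 + o\right) \left(o + 2 \cdot 1 \cdot 5\right) = \left(76 + o\right) \left(o + 10\right) = \left(76 + o\right) \left(10 + o\right) = \left(10 + o\right) \left(76 + o\right)$)
$\frac{d{\left(-9 \right)}}{E{\left(45,-81 \right)}} = \frac{760 + \left(-9\right)^{2} + 86 \left(-9\right)}{91} = \left(760 + 81 - 774\right) \frac{1}{91} = 67 \cdot \frac{1}{91} = \frac{67}{91}$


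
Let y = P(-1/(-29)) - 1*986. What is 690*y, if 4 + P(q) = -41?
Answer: -711390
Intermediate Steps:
P(q) = -45 (P(q) = -4 - 41 = -45)
y = -1031 (y = -45 - 1*986 = -45 - 986 = -1031)
690*y = 690*(-1031) = -711390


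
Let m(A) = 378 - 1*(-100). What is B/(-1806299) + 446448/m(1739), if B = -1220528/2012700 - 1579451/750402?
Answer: 4613490456233875243787/4939541524513102950 ≈ 933.99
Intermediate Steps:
m(A) = 478 (m(A) = 378 + 100 = 478)
B = -341237306663/125861175450 (B = -1220528*1/2012700 - 1579451*1/750402 = -305132/503175 - 1579451/750402 = -341237306663/125861175450 ≈ -2.7112)
B/(-1806299) + 446448/m(1739) = -341237306663/125861175450/(-1806299) + 446448/478 = -341237306663/125861175450*(-1/1806299) + 446448*(1/478) = 31021573333/20667537759469050 + 223224/239 = 4613490456233875243787/4939541524513102950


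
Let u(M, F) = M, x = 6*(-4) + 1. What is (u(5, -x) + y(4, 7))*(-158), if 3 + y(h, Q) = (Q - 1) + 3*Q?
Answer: -4582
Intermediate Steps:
x = -23 (x = -24 + 1 = -23)
y(h, Q) = -4 + 4*Q (y(h, Q) = -3 + ((Q - 1) + 3*Q) = -3 + ((-1 + Q) + 3*Q) = -3 + (-1 + 4*Q) = -4 + 4*Q)
(u(5, -x) + y(4, 7))*(-158) = (5 + (-4 + 4*7))*(-158) = (5 + (-4 + 28))*(-158) = (5 + 24)*(-158) = 29*(-158) = -4582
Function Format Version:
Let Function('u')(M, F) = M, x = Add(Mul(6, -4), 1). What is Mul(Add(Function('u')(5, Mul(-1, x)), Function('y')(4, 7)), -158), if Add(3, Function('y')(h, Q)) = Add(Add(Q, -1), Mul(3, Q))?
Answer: -4582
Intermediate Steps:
x = -23 (x = Add(-24, 1) = -23)
Function('y')(h, Q) = Add(-4, Mul(4, Q)) (Function('y')(h, Q) = Add(-3, Add(Add(Q, -1), Mul(3, Q))) = Add(-3, Add(Add(-1, Q), Mul(3, Q))) = Add(-3, Add(-1, Mul(4, Q))) = Add(-4, Mul(4, Q)))
Mul(Add(Function('u')(5, Mul(-1, x)), Function('y')(4, 7)), -158) = Mul(Add(5, Add(-4, Mul(4, 7))), -158) = Mul(Add(5, Add(-4, 28)), -158) = Mul(Add(5, 24), -158) = Mul(29, -158) = -4582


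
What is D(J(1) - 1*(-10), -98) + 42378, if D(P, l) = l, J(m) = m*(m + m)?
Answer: 42280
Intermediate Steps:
J(m) = 2*m**2 (J(m) = m*(2*m) = 2*m**2)
D(J(1) - 1*(-10), -98) + 42378 = -98 + 42378 = 42280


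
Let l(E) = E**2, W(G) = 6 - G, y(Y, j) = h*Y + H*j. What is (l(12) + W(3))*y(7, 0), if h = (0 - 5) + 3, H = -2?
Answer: -2058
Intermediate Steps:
h = -2 (h = -5 + 3 = -2)
y(Y, j) = -2*Y - 2*j
(l(12) + W(3))*y(7, 0) = (12**2 + (6 - 1*3))*(-2*7 - 2*0) = (144 + (6 - 3))*(-14 + 0) = (144 + 3)*(-14) = 147*(-14) = -2058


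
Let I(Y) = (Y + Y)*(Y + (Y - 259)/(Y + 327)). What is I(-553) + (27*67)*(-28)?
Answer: 62940122/113 ≈ 5.5699e+5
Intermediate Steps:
I(Y) = 2*Y*(Y + (-259 + Y)/(327 + Y)) (I(Y) = (2*Y)*(Y + (-259 + Y)/(327 + Y)) = 2*Y*(Y + (-259 + Y)/(327 + Y)))
I(-553) + (27*67)*(-28) = 2*(-553)*(-259 + (-553)**2 + 328*(-553))/(327 - 553) + (27*67)*(-28) = 2*(-553)*(-259 + 305809 - 181384)/(-226) + 1809*(-28) = 2*(-553)*(-1/226)*124166 - 50652 = 68663798/113 - 50652 = 62940122/113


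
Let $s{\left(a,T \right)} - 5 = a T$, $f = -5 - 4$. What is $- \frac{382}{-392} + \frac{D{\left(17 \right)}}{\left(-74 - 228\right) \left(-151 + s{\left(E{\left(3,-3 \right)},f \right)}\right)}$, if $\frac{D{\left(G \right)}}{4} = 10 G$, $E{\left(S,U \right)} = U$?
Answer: $\frac{29401}{29596} \approx 0.99341$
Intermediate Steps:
$f = -9$
$D{\left(G \right)} = 40 G$ ($D{\left(G \right)} = 4 \cdot 10 G = 40 G$)
$s{\left(a,T \right)} = 5 + T a$ ($s{\left(a,T \right)} = 5 + a T = 5 + T a$)
$- \frac{382}{-392} + \frac{D{\left(17 \right)}}{\left(-74 - 228\right) \left(-151 + s{\left(E{\left(3,-3 \right)},f \right)}\right)} = - \frac{382}{-392} + \frac{40 \cdot 17}{\left(-74 - 228\right) \left(-151 + \left(5 - -27\right)\right)} = \left(-382\right) \left(- \frac{1}{392}\right) + \frac{680}{\left(-302\right) \left(-151 + \left(5 + 27\right)\right)} = \frac{191}{196} + \frac{680}{\left(-302\right) \left(-151 + 32\right)} = \frac{191}{196} + \frac{680}{\left(-302\right) \left(-119\right)} = \frac{191}{196} + \frac{680}{35938} = \frac{191}{196} + 680 \cdot \frac{1}{35938} = \frac{191}{196} + \frac{20}{1057} = \frac{29401}{29596}$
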